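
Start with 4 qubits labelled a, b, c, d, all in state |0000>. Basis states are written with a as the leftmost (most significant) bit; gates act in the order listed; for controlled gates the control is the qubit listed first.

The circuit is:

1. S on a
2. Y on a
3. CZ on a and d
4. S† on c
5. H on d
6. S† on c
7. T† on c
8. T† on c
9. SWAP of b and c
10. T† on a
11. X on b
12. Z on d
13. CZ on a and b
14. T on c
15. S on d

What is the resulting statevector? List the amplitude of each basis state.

The resulting statevector has amplitude -sqrt(2)*exp(I*pi/4)/2 on |1100>, sqrt(2)*exp(3*I*pi/4)/2 on |1101>, and 0 on every other basis state.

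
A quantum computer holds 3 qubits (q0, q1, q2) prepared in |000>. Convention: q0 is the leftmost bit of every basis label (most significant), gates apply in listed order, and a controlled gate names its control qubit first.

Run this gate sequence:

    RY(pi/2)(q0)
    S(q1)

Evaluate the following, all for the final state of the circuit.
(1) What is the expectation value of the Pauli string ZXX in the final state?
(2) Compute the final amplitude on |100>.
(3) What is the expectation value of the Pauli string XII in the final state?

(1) The expectation value of ZXX is 0.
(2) The amplitude on |100> is sqrt(2)/2.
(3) The expectation value of XII is 1.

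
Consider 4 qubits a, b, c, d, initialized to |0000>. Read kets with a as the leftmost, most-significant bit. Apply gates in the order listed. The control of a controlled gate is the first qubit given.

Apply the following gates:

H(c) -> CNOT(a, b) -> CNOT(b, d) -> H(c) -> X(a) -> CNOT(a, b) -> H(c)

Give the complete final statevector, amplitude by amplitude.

After the circuit, the state carries amplitude sqrt(2)/2 on |1100>, sqrt(2)/2 on |1110>, and 0 on every other basis state.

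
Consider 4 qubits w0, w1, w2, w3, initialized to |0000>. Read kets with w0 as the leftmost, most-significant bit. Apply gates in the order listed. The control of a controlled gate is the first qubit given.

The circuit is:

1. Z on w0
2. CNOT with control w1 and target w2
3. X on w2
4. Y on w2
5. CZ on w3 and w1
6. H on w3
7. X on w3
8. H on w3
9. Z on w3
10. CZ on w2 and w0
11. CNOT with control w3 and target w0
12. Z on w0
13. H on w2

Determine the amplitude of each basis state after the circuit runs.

The final amplitudes are -sqrt(2)*I/2 on |0000>, -sqrt(2)*I/2 on |0010>, and 0 on every other basis state. Key observation: the block from step 6 through step 9 cancels to the identity and can be dropped.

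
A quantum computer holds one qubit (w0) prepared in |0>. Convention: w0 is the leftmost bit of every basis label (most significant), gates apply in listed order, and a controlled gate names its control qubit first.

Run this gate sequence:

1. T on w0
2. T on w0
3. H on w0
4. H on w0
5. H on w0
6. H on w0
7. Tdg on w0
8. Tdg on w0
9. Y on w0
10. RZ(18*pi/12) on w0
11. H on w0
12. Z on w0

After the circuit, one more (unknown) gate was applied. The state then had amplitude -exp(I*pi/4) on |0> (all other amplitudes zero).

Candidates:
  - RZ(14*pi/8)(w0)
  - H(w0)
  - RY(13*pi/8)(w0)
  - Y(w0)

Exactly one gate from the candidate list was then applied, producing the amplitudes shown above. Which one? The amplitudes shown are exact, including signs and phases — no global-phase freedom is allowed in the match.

The applied gate was H(w0). Key observation: gates 1-8 undo each other exactly, leaving only the rest of the circuit to track.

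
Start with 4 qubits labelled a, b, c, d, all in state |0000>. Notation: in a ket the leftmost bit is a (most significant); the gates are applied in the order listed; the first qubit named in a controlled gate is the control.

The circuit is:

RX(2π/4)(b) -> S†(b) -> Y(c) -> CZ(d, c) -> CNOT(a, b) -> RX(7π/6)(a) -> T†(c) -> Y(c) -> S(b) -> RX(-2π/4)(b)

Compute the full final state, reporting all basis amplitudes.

After the circuit, the state carries amplitude (-sqrt(2) + sqrt(6))*exp(3*I*pi/4)/4 on |0000>, (-sqrt(6) - sqrt(2))*exp(I*pi/4)/4 on |1000>, and 0 on every other basis state.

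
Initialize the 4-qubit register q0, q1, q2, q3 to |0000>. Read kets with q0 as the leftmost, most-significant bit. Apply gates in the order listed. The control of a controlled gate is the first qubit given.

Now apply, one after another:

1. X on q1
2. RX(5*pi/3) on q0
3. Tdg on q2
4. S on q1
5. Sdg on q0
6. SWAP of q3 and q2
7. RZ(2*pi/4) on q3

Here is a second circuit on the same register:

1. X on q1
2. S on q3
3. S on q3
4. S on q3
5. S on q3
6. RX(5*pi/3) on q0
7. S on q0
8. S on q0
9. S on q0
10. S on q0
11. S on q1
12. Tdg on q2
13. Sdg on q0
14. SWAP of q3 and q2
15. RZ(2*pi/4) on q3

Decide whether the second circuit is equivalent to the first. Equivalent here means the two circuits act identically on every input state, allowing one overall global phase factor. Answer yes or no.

Yes — the two circuits implement the same unitary up to a global phase.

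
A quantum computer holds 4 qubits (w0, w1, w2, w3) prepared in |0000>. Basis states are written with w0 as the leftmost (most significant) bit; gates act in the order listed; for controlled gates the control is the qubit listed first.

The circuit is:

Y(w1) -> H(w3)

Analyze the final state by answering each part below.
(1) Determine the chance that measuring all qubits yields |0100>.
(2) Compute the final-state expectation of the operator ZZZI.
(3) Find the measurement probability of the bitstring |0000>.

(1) A full measurement returns |0100> with probability 1/2.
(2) The observable ZZZI averages to -1.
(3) Outcome |0000> occurs with probability 0.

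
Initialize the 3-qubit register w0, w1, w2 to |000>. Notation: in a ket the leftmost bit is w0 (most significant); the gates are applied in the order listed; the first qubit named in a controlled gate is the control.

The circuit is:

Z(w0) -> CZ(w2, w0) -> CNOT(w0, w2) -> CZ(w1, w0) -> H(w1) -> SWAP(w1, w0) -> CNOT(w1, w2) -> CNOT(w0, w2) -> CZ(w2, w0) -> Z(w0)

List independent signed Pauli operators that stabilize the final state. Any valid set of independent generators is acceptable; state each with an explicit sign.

One valid set of independent stabilizer generators is +XIX, +ZIZ, +IZI (any independent generating set of the same group is equally correct).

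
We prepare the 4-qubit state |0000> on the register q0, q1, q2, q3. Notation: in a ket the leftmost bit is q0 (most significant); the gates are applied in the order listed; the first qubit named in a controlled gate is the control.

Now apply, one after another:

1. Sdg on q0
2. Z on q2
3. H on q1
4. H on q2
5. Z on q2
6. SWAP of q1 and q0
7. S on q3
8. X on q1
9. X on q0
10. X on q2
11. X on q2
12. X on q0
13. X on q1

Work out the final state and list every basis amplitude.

After the circuit, the state carries amplitude 1/2 on |0000>, -1/2 on |0010>, 1/2 on |1000>, -1/2 on |1010>, and 0 on every other basis state.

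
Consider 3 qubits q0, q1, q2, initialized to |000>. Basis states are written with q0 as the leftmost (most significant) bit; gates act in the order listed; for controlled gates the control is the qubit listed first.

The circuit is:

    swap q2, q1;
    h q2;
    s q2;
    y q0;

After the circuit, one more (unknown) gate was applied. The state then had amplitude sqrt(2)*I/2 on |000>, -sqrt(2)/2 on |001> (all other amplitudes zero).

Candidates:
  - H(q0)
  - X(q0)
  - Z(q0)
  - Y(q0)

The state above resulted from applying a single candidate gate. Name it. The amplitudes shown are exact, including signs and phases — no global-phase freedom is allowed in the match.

The unique candidate consistent with the amplitudes is X(q0).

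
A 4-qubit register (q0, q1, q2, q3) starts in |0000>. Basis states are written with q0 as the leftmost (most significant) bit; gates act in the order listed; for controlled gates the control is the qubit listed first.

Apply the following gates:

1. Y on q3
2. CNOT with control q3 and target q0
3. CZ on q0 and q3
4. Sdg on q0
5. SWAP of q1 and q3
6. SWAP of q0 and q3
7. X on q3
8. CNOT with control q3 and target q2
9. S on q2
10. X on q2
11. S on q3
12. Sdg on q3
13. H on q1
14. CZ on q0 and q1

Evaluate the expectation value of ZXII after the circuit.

The observable ZXII averages to -1.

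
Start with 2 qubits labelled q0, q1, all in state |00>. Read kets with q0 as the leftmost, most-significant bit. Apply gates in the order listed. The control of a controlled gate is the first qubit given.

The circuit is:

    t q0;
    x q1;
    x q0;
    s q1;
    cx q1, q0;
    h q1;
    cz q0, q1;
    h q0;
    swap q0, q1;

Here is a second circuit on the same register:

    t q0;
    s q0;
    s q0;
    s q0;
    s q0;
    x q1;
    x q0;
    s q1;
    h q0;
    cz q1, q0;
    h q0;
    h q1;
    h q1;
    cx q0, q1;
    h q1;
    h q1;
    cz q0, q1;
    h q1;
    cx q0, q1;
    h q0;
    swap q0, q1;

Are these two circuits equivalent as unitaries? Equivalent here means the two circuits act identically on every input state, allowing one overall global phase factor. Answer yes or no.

Yes: on every input state the two circuits agree up to one overall phase factor.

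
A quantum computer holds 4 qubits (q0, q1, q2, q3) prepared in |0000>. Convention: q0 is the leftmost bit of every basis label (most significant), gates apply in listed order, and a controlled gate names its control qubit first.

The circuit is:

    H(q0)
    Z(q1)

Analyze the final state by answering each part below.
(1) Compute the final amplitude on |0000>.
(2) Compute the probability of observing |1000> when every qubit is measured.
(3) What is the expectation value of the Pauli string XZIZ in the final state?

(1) |0000> carries amplitude sqrt(2)/2 in the final state.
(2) A full measurement returns |1000> with probability 1/2.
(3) In the final state, XZIZ has expectation 1.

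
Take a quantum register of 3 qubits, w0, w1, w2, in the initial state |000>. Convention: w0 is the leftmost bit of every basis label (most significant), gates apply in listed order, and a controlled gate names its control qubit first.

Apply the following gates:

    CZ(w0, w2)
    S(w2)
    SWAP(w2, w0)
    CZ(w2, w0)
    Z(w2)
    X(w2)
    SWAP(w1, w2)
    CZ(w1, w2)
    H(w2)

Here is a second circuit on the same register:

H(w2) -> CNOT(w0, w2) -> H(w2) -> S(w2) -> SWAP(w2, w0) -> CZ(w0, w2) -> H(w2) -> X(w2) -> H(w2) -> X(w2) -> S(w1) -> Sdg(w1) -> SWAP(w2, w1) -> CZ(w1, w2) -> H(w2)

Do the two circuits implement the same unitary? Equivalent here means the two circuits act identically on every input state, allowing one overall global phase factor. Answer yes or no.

Yes — the two circuits implement the same unitary up to a global phase.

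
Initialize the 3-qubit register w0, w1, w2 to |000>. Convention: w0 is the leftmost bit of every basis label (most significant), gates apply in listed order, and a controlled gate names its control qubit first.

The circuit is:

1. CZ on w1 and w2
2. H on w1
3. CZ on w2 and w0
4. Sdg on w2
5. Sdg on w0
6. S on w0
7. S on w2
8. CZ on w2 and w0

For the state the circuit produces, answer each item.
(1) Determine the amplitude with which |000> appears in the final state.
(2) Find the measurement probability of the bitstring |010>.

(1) |000> carries amplitude sqrt(2)/2 in the final state.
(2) A full measurement returns |010> with probability 1/2.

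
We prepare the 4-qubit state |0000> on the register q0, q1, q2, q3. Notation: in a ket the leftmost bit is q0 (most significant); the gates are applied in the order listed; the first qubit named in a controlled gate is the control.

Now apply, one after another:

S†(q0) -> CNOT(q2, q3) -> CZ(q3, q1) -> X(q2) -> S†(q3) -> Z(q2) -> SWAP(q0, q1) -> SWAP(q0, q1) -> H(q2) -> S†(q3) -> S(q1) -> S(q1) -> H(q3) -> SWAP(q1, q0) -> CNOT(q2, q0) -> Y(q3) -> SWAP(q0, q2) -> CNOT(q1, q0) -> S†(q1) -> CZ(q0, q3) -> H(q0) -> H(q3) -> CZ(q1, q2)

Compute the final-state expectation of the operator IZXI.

The observable IZXI averages to 0.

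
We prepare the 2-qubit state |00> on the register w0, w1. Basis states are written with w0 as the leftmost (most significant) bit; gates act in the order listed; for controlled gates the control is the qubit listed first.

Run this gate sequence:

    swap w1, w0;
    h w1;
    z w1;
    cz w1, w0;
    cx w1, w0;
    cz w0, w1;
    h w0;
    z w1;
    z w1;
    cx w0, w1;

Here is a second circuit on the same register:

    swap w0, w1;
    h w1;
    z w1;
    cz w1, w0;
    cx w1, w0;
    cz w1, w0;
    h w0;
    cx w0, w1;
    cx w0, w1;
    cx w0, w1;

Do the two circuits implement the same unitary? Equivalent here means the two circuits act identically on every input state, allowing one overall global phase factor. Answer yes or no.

Yes — the two circuits implement the same unitary up to a global phase.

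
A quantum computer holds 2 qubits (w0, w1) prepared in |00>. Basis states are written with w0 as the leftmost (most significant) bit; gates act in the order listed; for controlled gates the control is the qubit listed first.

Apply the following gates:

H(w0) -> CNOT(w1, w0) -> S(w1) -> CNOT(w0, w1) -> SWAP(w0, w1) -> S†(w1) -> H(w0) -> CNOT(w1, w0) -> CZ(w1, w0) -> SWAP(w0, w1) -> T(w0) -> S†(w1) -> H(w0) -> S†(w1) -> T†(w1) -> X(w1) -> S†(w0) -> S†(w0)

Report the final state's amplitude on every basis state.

After the circuit, the state carries amplitude sqrt(2)*(-I + exp(3*I*pi/4))/4 on |00>, sqrt(2)*(1 + exp(3*I*pi/4))/4 on |01>, sqrt(2)*(-I - exp(3*I*pi/4))/4 on |10>, sqrt(2)*(-1 + exp(3*I*pi/4))/4 on |11>.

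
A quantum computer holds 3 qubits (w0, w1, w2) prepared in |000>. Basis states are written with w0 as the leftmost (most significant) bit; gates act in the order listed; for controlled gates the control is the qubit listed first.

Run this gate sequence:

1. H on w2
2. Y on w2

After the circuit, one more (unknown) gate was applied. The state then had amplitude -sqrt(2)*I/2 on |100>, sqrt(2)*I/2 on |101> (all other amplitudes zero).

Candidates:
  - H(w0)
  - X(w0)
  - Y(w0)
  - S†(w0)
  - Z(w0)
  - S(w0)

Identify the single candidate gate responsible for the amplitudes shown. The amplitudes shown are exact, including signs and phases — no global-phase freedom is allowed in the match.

The applied gate was X(w0).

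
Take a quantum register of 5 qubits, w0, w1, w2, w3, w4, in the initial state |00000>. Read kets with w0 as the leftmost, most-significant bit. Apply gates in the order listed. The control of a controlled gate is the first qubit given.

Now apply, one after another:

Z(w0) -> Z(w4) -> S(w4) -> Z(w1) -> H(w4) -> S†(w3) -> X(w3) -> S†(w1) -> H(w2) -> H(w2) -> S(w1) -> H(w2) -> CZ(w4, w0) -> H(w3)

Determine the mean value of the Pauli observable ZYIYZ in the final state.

The observable ZYIYZ averages to 0.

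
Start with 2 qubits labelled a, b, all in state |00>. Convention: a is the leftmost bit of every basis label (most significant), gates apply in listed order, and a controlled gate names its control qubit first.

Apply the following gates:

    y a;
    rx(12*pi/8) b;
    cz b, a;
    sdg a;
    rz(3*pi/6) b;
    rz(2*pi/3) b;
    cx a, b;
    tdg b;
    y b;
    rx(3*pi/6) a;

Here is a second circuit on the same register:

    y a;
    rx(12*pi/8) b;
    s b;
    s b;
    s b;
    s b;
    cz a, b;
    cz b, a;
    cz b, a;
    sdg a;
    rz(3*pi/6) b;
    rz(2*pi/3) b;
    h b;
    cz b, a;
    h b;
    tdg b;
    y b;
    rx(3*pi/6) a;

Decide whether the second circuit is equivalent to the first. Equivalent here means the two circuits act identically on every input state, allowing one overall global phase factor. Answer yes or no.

Yes, they are equivalent — the unitaries differ by at most a global phase.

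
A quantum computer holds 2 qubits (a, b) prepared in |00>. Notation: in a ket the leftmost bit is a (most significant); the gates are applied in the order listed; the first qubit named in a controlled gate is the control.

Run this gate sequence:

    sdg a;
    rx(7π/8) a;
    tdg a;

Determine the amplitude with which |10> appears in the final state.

|10> carries amplitude -exp(I*pi/4)*cos(pi/16) in the final state.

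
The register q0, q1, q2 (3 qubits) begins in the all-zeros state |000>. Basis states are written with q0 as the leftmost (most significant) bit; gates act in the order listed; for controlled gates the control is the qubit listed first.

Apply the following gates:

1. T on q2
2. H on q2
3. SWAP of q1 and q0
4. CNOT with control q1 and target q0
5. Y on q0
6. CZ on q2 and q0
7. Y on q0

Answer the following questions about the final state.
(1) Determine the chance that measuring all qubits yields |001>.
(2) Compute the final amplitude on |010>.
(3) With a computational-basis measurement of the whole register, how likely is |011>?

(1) Outcome |001> occurs with probability 1/2.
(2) |010> carries amplitude 0 in the final state.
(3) A full measurement returns |011> with probability 0.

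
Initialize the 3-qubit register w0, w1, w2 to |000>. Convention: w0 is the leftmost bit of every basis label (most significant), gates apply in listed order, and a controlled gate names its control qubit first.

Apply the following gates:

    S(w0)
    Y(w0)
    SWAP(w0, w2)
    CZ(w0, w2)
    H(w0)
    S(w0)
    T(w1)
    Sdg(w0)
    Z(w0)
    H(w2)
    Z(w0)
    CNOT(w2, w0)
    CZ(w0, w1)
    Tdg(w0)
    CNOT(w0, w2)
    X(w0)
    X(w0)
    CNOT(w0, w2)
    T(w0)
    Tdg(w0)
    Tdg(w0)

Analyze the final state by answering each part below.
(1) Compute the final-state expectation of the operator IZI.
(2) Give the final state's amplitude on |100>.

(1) The observable IZI averages to 1. Key observation: the block from step 14 through step 19 cancels to the identity and can be dropped.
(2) The amplitude on |100> is 1/2.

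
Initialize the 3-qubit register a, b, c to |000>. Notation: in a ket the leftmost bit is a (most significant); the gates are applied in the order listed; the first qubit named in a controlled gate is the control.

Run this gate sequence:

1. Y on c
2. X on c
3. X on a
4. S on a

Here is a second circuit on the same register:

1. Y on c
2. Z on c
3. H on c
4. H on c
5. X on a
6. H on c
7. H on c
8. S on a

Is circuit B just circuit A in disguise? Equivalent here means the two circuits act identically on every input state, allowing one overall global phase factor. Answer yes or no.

No — the two circuits implement different unitaries, even allowing a global phase.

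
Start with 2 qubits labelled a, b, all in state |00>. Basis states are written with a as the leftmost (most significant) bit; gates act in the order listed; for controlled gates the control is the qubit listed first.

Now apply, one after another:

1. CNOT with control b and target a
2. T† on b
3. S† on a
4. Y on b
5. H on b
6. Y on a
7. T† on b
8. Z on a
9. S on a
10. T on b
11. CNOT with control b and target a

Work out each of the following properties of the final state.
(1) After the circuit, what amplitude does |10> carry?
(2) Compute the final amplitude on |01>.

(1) |10> carries amplitude sqrt(2)*I/2 in the final state.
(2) |01> carries amplitude -sqrt(2)*I/2 in the final state.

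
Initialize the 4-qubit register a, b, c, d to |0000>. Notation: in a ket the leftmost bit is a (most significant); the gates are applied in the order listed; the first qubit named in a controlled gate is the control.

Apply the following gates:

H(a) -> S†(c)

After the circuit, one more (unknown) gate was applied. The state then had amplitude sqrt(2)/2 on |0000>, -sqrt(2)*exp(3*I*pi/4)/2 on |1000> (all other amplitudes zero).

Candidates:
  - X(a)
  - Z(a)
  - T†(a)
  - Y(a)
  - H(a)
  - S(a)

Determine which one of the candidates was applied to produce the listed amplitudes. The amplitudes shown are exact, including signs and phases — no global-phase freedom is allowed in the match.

It was T†(a) that produced the state shown.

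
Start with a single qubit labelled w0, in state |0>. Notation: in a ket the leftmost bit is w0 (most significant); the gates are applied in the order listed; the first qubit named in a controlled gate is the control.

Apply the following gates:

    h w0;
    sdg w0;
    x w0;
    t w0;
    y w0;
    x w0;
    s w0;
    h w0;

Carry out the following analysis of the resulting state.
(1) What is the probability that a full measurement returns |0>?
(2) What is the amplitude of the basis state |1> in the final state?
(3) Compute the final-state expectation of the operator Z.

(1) The probability of measuring |0> is sqrt(2)/4 + 1/2.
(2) The amplitude on |1> is 1/2 - exp(I*pi/4)/2.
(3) The observable Z averages to sqrt(2)/2.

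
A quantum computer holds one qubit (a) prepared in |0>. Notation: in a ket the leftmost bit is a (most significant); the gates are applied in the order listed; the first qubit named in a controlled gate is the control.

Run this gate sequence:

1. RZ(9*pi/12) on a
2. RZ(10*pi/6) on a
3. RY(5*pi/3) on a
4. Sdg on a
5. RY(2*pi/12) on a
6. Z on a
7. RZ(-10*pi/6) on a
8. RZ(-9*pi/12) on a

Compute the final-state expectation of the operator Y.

The expectation value of Y is -5*sqrt(2)/16 + 3*sqrt(6)/16.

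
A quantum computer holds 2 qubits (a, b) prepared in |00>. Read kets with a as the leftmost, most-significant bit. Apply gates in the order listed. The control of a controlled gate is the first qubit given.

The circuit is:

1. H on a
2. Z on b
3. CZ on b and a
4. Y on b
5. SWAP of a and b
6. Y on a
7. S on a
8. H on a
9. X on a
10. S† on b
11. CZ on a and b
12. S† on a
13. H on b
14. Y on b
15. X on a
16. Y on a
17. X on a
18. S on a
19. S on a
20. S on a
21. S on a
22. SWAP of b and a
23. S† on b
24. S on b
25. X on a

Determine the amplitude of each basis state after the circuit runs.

After the circuit, the state carries amplitude sqrt(2)*(-1 + I)/4 on |00>, sqrt(2)*(1 - I)/4 on |01>, sqrt(2)*(-1 - I)/4 on |10>, sqrt(2)*(-1 - I)/4 on |11>.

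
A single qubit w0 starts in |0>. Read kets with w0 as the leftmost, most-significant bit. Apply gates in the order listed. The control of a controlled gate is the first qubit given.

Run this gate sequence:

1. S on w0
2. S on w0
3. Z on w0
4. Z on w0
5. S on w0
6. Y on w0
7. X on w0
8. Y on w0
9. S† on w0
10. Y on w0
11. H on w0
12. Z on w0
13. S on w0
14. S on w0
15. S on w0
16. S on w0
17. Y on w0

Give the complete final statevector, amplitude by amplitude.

The resulting statevector has amplitude sqrt(2)*I/2 on |0>, sqrt(2)*I/2 on |1>. Key observation: steps 13-16 multiply out to the identity, so the circuit reduces to the remaining gates.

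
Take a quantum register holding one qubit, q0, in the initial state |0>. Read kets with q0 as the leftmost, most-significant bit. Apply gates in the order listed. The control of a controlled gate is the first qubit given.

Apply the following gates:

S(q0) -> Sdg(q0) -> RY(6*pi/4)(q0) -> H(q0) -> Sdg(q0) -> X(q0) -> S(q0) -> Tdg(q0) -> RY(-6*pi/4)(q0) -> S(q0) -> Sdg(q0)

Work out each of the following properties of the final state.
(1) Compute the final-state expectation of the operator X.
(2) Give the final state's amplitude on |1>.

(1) The expectation value of X is 1.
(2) The final state's coefficient on |1> equals -sqrt(2)*I/2.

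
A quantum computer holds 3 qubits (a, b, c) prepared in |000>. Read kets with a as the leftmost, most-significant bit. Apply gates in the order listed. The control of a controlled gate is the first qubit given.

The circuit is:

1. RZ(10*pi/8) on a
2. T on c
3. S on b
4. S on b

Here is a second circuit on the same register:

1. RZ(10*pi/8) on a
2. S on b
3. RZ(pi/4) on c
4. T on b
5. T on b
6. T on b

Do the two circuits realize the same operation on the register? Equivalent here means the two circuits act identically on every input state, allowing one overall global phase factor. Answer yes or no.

No, they are not equivalent — no single phase factor reconciles the two unitaries.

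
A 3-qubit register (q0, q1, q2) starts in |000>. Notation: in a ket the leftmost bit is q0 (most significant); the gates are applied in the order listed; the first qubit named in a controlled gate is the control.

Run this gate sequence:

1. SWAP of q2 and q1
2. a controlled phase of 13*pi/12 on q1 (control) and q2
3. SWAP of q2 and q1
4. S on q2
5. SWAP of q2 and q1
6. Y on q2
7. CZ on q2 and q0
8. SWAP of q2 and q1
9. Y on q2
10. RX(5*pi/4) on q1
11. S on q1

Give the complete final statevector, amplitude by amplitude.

After the circuit, the state carries amplitude I*sqrt(sqrt(2) + 2)/2 on |001>, I*sqrt(2 - sqrt(2))/2 on |011>, and 0 on every other basis state.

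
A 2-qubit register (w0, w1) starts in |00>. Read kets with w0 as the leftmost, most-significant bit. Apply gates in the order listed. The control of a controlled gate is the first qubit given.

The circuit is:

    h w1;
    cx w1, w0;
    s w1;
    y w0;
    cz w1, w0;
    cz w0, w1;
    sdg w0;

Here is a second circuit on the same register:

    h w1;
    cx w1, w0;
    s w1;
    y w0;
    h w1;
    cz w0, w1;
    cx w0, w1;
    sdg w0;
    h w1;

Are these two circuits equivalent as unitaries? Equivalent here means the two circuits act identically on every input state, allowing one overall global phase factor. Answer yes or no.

No — the two circuits implement different unitaries, even allowing a global phase.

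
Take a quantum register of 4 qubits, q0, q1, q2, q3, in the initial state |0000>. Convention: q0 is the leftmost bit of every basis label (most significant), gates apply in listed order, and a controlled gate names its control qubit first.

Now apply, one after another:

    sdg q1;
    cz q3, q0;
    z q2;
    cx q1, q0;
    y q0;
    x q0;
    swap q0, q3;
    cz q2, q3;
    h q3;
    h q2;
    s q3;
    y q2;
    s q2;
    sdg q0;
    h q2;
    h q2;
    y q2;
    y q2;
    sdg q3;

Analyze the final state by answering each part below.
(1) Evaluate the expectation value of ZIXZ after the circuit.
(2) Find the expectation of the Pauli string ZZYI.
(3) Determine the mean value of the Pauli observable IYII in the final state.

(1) In the final state, ZIXZ has expectation 0. Key observation: steps 15-16 multiply out to the identity, so the circuit reduces to the remaining gates.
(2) The expectation value of ZZYI is -1.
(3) The observable IYII averages to 0.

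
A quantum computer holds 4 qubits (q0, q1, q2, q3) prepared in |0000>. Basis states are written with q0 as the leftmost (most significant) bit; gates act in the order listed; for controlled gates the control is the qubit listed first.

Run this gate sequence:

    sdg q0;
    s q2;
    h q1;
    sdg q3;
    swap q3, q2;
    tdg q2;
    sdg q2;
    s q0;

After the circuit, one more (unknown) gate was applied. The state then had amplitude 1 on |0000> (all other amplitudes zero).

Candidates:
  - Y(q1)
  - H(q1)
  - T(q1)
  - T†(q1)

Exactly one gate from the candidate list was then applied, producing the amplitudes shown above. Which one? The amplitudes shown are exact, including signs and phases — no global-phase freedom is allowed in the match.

The applied gate was H(q1).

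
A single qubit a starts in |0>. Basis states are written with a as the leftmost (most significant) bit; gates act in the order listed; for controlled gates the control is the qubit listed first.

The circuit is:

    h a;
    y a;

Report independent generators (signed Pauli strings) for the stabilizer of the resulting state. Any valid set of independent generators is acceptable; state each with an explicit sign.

One valid set of independent stabilizer generators is -X (any independent generating set of the same group is equally correct).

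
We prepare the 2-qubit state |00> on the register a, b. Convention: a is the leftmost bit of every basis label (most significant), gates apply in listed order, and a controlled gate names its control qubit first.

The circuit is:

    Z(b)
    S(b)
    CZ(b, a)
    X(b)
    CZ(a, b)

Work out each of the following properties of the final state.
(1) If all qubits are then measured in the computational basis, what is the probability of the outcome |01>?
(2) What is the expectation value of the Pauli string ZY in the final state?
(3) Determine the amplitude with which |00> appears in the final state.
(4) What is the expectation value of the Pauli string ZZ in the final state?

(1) Outcome |01> occurs with probability 1.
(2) In the final state, ZY has expectation 0.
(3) The final state's coefficient on |00> equals 0.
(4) In the final state, ZZ has expectation -1.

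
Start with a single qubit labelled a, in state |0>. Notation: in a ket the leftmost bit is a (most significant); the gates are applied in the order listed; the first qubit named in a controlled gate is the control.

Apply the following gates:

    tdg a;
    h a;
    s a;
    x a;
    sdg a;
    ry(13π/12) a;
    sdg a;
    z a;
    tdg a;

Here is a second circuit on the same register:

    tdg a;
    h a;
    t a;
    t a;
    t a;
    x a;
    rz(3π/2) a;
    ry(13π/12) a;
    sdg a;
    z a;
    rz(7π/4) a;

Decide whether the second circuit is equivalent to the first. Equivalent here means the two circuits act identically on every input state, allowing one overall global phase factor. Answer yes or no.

No — the two circuits implement different unitaries, even allowing a global phase.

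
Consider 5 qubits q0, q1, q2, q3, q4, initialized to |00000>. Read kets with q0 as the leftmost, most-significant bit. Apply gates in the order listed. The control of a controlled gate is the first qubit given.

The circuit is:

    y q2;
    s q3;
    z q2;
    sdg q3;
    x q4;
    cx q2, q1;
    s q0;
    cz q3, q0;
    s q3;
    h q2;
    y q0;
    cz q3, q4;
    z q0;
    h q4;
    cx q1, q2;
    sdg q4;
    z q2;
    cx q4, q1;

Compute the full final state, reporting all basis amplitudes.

The resulting statevector has amplitude I/2 on |10001>, I/2 on |10101>, 1/2 on |11000>, 1/2 on |11100>, and 0 on every other basis state.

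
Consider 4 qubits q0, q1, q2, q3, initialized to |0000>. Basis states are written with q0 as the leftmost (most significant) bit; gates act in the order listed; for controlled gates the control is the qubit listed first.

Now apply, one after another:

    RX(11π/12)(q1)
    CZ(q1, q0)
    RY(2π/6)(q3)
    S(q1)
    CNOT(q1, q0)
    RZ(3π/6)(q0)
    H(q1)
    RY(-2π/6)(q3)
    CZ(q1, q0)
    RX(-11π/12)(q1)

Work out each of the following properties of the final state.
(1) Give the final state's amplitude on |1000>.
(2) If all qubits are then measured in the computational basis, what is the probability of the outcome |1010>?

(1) |1000> carries amplitude (-1 + sqrt(3) + I + sqrt(3)*I + 2*sqrt(2)*I)*exp(I*pi/4)/8 in the final state.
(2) Outcome |1010> occurs with probability 0.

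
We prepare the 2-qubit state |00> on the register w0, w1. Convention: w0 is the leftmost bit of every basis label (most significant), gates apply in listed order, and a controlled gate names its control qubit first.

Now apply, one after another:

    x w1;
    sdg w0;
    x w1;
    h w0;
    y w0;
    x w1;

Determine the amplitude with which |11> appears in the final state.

The final state's coefficient on |11> equals sqrt(2)*I/2.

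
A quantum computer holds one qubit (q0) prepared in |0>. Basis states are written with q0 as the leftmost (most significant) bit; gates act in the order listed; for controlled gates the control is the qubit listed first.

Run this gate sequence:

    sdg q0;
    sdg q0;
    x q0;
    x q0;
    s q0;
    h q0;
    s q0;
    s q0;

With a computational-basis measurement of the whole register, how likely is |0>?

A full measurement returns |0> with probability 1/2.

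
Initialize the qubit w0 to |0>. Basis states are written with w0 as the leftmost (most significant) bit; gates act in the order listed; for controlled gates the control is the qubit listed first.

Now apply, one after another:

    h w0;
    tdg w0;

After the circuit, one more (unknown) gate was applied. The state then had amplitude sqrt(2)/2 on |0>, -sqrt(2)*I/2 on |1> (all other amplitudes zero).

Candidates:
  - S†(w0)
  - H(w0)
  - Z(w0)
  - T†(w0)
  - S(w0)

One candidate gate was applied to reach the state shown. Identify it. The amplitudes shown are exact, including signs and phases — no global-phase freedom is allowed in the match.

It was T†(w0) that produced the state shown.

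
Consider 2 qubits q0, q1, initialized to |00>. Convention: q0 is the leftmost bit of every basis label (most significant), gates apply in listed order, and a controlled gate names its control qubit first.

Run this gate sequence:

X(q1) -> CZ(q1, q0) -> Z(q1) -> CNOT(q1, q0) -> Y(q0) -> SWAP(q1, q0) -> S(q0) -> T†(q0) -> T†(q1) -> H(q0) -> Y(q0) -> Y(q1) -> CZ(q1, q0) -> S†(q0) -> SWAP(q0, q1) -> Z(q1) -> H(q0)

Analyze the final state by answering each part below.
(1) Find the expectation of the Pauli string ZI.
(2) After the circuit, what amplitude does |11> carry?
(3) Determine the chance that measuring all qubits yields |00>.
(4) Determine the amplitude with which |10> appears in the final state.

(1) The expectation value of ZI is 0.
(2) |11> carries amplitude exp(I*pi/4)/2 in the final state.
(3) The probability of measuring |00> is 1/4.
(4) |10> carries amplitude exp(3*I*pi/4)/2 in the final state.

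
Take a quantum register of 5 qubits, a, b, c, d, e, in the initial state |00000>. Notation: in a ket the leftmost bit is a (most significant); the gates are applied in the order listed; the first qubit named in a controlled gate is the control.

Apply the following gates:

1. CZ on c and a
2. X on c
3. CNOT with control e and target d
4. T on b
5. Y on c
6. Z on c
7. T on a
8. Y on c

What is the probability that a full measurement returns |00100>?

A full measurement returns |00100> with probability 1.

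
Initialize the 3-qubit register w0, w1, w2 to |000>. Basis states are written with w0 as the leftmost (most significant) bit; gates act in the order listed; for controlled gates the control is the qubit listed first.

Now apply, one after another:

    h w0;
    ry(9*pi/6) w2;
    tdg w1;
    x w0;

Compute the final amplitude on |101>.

The amplitude on |101> is 1/2.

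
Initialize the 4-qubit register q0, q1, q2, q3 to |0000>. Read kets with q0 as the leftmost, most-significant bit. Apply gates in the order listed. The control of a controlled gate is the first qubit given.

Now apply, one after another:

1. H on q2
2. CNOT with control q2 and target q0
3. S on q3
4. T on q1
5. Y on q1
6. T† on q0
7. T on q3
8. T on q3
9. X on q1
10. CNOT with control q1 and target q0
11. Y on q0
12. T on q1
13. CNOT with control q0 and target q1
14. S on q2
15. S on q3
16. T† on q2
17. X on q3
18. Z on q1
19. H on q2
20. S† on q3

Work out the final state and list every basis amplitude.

The resulting statevector has amplitude -I/2 on |0001>, I/2 on |0011>, -I/2 on |1101>, -I/2 on |1111>, and 0 on every other basis state.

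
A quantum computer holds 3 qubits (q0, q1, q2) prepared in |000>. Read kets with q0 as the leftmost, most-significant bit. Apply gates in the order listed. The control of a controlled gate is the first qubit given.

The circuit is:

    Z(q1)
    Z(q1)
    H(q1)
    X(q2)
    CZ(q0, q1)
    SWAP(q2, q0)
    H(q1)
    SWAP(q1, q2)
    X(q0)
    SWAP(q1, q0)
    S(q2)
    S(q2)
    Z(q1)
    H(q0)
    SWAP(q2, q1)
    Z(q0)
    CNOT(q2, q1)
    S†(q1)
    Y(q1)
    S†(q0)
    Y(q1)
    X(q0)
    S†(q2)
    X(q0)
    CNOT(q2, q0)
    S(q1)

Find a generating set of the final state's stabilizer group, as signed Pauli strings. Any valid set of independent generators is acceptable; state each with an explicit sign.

One valid set of independent stabilizer generators is +YII, +IZI, +IIZ (any independent generating set of the same group is equally correct).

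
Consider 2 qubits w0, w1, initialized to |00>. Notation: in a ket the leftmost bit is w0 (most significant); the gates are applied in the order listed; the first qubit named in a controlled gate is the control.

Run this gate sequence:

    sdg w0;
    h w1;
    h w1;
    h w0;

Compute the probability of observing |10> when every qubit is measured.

A full measurement returns |10> with probability 1/2. Key observation: the block from step 2 through step 3 cancels to the identity and can be dropped.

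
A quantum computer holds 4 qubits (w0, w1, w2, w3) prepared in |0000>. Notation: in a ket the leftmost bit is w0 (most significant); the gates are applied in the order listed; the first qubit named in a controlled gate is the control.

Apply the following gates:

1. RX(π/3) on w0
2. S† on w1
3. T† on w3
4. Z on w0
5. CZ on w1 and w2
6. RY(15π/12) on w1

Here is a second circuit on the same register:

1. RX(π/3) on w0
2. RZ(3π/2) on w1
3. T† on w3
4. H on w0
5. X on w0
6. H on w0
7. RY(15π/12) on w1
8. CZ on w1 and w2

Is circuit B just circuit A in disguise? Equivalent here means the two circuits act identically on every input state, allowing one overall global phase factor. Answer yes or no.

No, they are not equivalent — no single phase factor reconciles the two unitaries.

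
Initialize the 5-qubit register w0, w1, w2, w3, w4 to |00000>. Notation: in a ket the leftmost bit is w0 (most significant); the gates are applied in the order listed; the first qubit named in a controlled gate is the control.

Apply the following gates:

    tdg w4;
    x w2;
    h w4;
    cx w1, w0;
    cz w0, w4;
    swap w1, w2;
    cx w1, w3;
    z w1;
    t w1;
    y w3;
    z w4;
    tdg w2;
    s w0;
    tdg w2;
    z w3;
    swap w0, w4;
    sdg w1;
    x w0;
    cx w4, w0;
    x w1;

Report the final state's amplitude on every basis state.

The resulting statevector has amplitude -sqrt(2)*exp(I*pi/4)/2 on |00000>, sqrt(2)*exp(I*pi/4)/2 on |10000>, and 0 on every other basis state.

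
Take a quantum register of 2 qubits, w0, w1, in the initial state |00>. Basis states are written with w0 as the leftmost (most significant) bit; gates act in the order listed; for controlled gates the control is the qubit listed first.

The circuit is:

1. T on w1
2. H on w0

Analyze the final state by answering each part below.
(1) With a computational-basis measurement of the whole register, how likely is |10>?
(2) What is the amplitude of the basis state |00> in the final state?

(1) The probability of measuring |10> is 1/2.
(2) The final state's coefficient on |00> equals sqrt(2)/2.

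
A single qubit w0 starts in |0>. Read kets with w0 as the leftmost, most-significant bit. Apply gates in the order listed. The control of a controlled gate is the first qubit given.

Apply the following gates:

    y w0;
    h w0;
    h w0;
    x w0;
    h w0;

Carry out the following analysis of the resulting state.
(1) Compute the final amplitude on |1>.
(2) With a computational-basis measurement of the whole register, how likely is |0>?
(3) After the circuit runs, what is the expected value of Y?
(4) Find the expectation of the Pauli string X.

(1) |1> carries amplitude sqrt(2)*I/2 in the final state.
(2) A full measurement returns |0> with probability 1/2.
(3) The observable Y averages to 0.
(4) The observable X averages to 1.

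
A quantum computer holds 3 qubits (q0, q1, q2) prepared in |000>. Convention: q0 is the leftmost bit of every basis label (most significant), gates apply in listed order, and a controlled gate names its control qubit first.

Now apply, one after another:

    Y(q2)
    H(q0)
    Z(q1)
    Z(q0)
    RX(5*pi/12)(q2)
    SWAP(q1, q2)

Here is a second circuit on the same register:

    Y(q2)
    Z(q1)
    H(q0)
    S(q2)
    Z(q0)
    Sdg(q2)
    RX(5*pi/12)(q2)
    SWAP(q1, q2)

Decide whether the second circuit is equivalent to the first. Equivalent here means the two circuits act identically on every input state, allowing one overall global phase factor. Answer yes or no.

Yes — the two circuits implement the same unitary up to a global phase.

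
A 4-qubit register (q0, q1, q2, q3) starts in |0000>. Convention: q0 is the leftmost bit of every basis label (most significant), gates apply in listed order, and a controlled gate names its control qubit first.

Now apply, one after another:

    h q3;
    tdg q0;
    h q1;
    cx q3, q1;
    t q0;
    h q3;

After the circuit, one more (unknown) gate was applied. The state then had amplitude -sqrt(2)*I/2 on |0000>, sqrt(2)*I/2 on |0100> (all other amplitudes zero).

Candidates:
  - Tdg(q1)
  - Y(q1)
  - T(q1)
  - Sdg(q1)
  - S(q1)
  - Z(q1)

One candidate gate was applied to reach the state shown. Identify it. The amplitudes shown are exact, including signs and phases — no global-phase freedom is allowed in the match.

It was Y(q1) that produced the state shown.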